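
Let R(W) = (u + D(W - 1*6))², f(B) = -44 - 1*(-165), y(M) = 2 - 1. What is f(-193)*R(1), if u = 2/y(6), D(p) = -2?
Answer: 0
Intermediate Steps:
y(M) = 1
f(B) = 121 (f(B) = -44 + 165 = 121)
u = 2 (u = 2/1 = 2*1 = 2)
R(W) = 0 (R(W) = (2 - 2)² = 0² = 0)
f(-193)*R(1) = 121*0 = 0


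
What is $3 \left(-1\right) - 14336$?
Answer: $-14339$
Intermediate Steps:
$3 \left(-1\right) - 14336 = -3 - 14336 = -14339$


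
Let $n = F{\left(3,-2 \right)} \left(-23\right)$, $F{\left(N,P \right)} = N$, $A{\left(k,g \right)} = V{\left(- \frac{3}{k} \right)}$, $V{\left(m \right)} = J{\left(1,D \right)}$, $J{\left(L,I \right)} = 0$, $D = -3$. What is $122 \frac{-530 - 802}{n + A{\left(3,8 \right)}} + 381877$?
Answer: $\frac{8837339}{23} \approx 3.8423 \cdot 10^{5}$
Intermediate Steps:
$V{\left(m \right)} = 0$
$A{\left(k,g \right)} = 0$
$n = -69$ ($n = 3 \left(-23\right) = -69$)
$122 \frac{-530 - 802}{n + A{\left(3,8 \right)}} + 381877 = 122 \frac{-530 - 802}{-69 + 0} + 381877 = 122 \left(- \frac{1332}{-69}\right) + 381877 = 122 \left(\left(-1332\right) \left(- \frac{1}{69}\right)\right) + 381877 = 122 \cdot \frac{444}{23} + 381877 = \frac{54168}{23} + 381877 = \frac{8837339}{23}$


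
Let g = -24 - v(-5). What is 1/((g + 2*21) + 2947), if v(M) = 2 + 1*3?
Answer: 1/2960 ≈ 0.00033784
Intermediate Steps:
v(M) = 5 (v(M) = 2 + 3 = 5)
g = -29 (g = -24 - 1*5 = -24 - 5 = -29)
1/((g + 2*21) + 2947) = 1/((-29 + 2*21) + 2947) = 1/((-29 + 42) + 2947) = 1/(13 + 2947) = 1/2960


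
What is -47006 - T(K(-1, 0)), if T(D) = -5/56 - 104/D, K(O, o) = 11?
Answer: -28949817/616 ≈ -46996.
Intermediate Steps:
T(D) = -5/56 - 104/D (T(D) = -5*1/56 - 104/D = -5/56 - 104/D)
-47006 - T(K(-1, 0)) = -47006 - (-5/56 - 104/11) = -47006 - 1*(-5879/616) = -47006 + 5879/616 = -28949817/616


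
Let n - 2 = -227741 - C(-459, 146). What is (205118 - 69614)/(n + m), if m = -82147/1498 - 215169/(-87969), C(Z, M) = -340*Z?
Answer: -850304131488/2408714313539 ≈ -0.35301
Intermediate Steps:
n = -383799 (n = 2 + (-227741 - (-340)*(-459)) = 2 + (-227741 - 1*156060) = 2 + (-227741 - 156060) = 2 - 383801 = -383799)
m = -328765061/6275122 (m = -82147*1/1498 - 215169*(-1/87969) = -82147/1498 + 71723/29323 = -328765061/6275122 ≈ -52.392)
(205118 - 69614)/(n + m) = (205118 - 69614)/(-383799 - 328765061/6275122) = 135504/(-2408714313539/6275122) = 135504*(-6275122/2408714313539) = -850304131488/2408714313539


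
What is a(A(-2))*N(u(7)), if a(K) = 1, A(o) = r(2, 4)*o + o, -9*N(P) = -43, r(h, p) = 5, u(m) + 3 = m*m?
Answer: 43/9 ≈ 4.7778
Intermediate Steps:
u(m) = -3 + m² (u(m) = -3 + m*m = -3 + m²)
N(P) = 43/9 (N(P) = -⅑*(-43) = 43/9)
A(o) = 6*o (A(o) = 5*o + o = 6*o)
a(A(-2))*N(u(7)) = 1*(43/9) = 43/9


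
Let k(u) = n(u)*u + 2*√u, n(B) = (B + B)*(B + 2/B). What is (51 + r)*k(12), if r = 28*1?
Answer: 276816 + 316*√3 ≈ 2.7736e+5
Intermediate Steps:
n(B) = 2*B*(B + 2/B) (n(B) = (2*B)*(B + 2/B) = 2*B*(B + 2/B))
r = 28
k(u) = 2*√u + u*(4 + 2*u²) (k(u) = (4 + 2*u²)*u + 2*√u = u*(4 + 2*u²) + 2*√u = 2*√u + u*(4 + 2*u²))
(51 + r)*k(12) = (51 + 28)*(2*√12 + 2*12*(2 + 12²)) = 79*(2*(2*√3) + 2*12*(2 + 144)) = 79*(4*√3 + 2*12*146) = 79*(4*√3 + 3504) = 79*(3504 + 4*√3) = 276816 + 316*√3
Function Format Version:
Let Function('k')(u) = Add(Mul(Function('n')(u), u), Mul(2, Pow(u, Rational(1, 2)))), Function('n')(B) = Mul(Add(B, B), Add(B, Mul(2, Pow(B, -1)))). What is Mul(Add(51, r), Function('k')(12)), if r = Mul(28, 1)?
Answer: Add(276816, Mul(316, Pow(3, Rational(1, 2)))) ≈ 2.7736e+5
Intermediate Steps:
Function('n')(B) = Mul(2, B, Add(B, Mul(2, Pow(B, -1)))) (Function('n')(B) = Mul(Mul(2, B), Add(B, Mul(2, Pow(B, -1)))) = Mul(2, B, Add(B, Mul(2, Pow(B, -1)))))
r = 28
Function('k')(u) = Add(Mul(2, Pow(u, Rational(1, 2))), Mul(u, Add(4, Mul(2, Pow(u, 2))))) (Function('k')(u) = Add(Mul(Add(4, Mul(2, Pow(u, 2))), u), Mul(2, Pow(u, Rational(1, 2)))) = Add(Mul(u, Add(4, Mul(2, Pow(u, 2)))), Mul(2, Pow(u, Rational(1, 2)))) = Add(Mul(2, Pow(u, Rational(1, 2))), Mul(u, Add(4, Mul(2, Pow(u, 2))))))
Mul(Add(51, r), Function('k')(12)) = Mul(Add(51, 28), Add(Mul(2, Pow(12, Rational(1, 2))), Mul(2, 12, Add(2, Pow(12, 2))))) = Mul(79, Add(Mul(2, Mul(2, Pow(3, Rational(1, 2)))), Mul(2, 12, Add(2, 144)))) = Mul(79, Add(Mul(4, Pow(3, Rational(1, 2))), Mul(2, 12, 146))) = Mul(79, Add(Mul(4, Pow(3, Rational(1, 2))), 3504)) = Mul(79, Add(3504, Mul(4, Pow(3, Rational(1, 2))))) = Add(276816, Mul(316, Pow(3, Rational(1, 2))))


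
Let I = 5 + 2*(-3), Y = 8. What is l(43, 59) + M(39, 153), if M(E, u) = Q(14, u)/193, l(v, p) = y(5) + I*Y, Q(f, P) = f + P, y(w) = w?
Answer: -412/193 ≈ -2.1347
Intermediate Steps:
Q(f, P) = P + f
I = -1 (I = 5 - 6 = -1)
l(v, p) = -3 (l(v, p) = 5 - 1*8 = 5 - 8 = -3)
M(E, u) = 14/193 + u/193 (M(E, u) = (u + 14)/193 = (14 + u)*(1/193) = 14/193 + u/193)
l(43, 59) + M(39, 153) = -3 + (14/193 + (1/193)*153) = -3 + (14/193 + 153/193) = -3 + 167/193 = -412/193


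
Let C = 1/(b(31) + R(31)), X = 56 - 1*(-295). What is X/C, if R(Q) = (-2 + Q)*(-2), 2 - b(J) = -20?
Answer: -12636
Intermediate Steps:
b(J) = 22 (b(J) = 2 - 1*(-20) = 2 + 20 = 22)
R(Q) = 4 - 2*Q
X = 351 (X = 56 + 295 = 351)
C = -1/36 (C = 1/(22 + (4 - 2*31)) = 1/(22 + (4 - 62)) = 1/(22 - 58) = 1/(-36) = -1/36 ≈ -0.027778)
X/C = 351/(-1/36) = 351*(-36) = -12636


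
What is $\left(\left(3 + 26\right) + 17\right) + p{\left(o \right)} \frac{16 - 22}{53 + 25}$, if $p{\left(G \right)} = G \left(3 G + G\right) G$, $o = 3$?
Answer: $\frac{490}{13} \approx 37.692$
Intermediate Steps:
$p{\left(G \right)} = 4 G^{3}$ ($p{\left(G \right)} = G 4 G G = 4 G^{2} G = 4 G^{3}$)
$\left(\left(3 + 26\right) + 17\right) + p{\left(o \right)} \frac{16 - 22}{53 + 25} = \left(\left(3 + 26\right) + 17\right) + 4 \cdot 3^{3} \frac{16 - 22}{53 + 25} = \left(29 + 17\right) + 4 \cdot 27 \left(- \frac{6}{78}\right) = 46 + 108 \left(\left(-6\right) \frac{1}{78}\right) = 46 + 108 \left(- \frac{1}{13}\right) = 46 - \frac{108}{13} = \frac{490}{13}$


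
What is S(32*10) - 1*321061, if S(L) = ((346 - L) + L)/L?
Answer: -51369587/160 ≈ -3.2106e+5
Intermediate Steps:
S(L) = 346/L
S(32*10) - 1*321061 = 346/((32*10)) - 1*321061 = 346/320 - 321061 = 346*(1/320) - 321061 = 173/160 - 321061 = -51369587/160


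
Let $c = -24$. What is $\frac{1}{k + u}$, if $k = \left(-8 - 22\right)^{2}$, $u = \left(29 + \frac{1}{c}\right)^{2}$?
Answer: $\frac{576}{1001425} \approx 0.00057518$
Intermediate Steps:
$u = \frac{483025}{576}$ ($u = \left(29 + \frac{1}{-24}\right)^{2} = \left(29 - \frac{1}{24}\right)^{2} = \left(\frac{695}{24}\right)^{2} = \frac{483025}{576} \approx 838.58$)
$k = 900$ ($k = \left(-30\right)^{2} = 900$)
$\frac{1}{k + u} = \frac{1}{900 + \frac{483025}{576}} = \frac{1}{\frac{1001425}{576}} = \frac{576}{1001425}$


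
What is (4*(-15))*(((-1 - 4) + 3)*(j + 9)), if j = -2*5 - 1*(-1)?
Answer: 0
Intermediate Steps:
j = -9 (j = -10 + 1 = -9)
(4*(-15))*(((-1 - 4) + 3)*(j + 9)) = (4*(-15))*(((-1 - 4) + 3)*(-9 + 9)) = -60*(-5 + 3)*0 = -(-120)*0 = -60*0 = 0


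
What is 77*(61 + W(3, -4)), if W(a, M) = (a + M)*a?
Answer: 4466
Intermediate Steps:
W(a, M) = a*(M + a) (W(a, M) = (M + a)*a = a*(M + a))
77*(61 + W(3, -4)) = 77*(61 + 3*(-4 + 3)) = 77*(61 + 3*(-1)) = 77*(61 - 3) = 77*58 = 4466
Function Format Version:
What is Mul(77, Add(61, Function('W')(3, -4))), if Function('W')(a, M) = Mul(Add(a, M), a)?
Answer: 4466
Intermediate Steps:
Function('W')(a, M) = Mul(a, Add(M, a)) (Function('W')(a, M) = Mul(Add(M, a), a) = Mul(a, Add(M, a)))
Mul(77, Add(61, Function('W')(3, -4))) = Mul(77, Add(61, Mul(3, Add(-4, 3)))) = Mul(77, Add(61, Mul(3, -1))) = Mul(77, Add(61, -3)) = Mul(77, 58) = 4466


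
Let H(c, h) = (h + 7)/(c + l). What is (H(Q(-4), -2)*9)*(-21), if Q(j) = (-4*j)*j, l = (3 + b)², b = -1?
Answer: 63/4 ≈ 15.750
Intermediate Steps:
l = 4 (l = (3 - 1)² = 2² = 4)
Q(j) = -4*j²
H(c, h) = (7 + h)/(4 + c) (H(c, h) = (h + 7)/(c + 4) = (7 + h)/(4 + c))
(H(Q(-4), -2)*9)*(-21) = (((7 - 2)/(4 - 4*(-4)²))*9)*(-21) = ((5/(4 - 4*16))*9)*(-21) = ((5/(4 - 64))*9)*(-21) = ((5/(-60))*9)*(-21) = (-1/60*5*9)*(-21) = -1/12*9*(-21) = -¾*(-21) = 63/4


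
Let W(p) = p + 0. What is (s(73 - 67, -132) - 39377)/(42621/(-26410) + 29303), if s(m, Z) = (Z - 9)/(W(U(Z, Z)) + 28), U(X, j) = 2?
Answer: -1040070697/773849609 ≈ -1.3440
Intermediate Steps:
W(p) = p
s(m, Z) = -3/10 + Z/30 (s(m, Z) = (Z - 9)/(2 + 28) = (-9 + Z)/30 = (-9 + Z)*(1/30) = -3/10 + Z/30)
(s(73 - 67, -132) - 39377)/(42621/(-26410) + 29303) = ((-3/10 + (1/30)*(-132)) - 39377)/(42621/(-26410) + 29303) = ((-3/10 - 22/5) - 39377)/(42621*(-1/26410) + 29303) = (-47/10 - 39377)/(-42621/26410 + 29303) = -393817/(10*773849609/26410) = -393817/10*26410/773849609 = -1040070697/773849609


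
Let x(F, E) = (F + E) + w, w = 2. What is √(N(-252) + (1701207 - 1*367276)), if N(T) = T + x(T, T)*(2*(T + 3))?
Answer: 5*√63347 ≈ 1258.4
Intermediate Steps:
x(F, E) = 2 + E + F (x(F, E) = (F + E) + 2 = (E + F) + 2 = 2 + E + F)
N(T) = T + (2 + 2*T)*(6 + 2*T) (N(T) = T + (2 + T + T)*(2*(T + 3)) = T + (2 + 2*T)*(2*(3 + T)) = T + (2 + 2*T)*(6 + 2*T))
√(N(-252) + (1701207 - 1*367276)) = √((12 + 4*(-252)² + 17*(-252)) + (1701207 - 1*367276)) = √((12 + 4*63504 - 4284) + (1701207 - 367276)) = √((12 + 254016 - 4284) + 1333931) = √(249744 + 1333931) = √1583675 = 5*√63347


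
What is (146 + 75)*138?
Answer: 30498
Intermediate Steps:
(146 + 75)*138 = 221*138 = 30498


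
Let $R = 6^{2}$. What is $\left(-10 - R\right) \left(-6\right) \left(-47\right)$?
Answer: $-12972$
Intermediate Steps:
$R = 36$
$\left(-10 - R\right) \left(-6\right) \left(-47\right) = \left(-10 - 36\right) \left(-6\right) \left(-47\right) = \left(-46\right) \left(-6\right) \left(-47\right) = 276 \left(-47\right) = -12972$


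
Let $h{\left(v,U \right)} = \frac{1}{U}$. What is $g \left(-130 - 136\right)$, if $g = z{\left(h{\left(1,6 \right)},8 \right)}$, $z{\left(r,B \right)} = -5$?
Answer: $1330$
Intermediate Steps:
$g = -5$
$g \left(-130 - 136\right) = - 5 \left(-130 - 136\right) = \left(-5\right) \left(-266\right) = 1330$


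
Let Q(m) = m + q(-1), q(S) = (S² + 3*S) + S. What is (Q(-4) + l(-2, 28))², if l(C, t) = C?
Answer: 81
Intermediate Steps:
q(S) = S² + 4*S
Q(m) = -3 + m (Q(m) = m - (4 - 1) = m - 1*3 = m - 3 = -3 + m)
(Q(-4) + l(-2, 28))² = ((-3 - 4) - 2)² = (-7 - 2)² = (-9)² = 81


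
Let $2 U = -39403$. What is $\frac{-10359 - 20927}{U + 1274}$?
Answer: $\frac{62572}{36855} \approx 1.6978$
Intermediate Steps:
$U = - \frac{39403}{2}$ ($U = \frac{1}{2} \left(-39403\right) = - \frac{39403}{2} \approx -19702.0$)
$\frac{-10359 - 20927}{U + 1274} = \frac{-10359 - 20927}{- \frac{39403}{2} + 1274} = - \frac{31286}{- \frac{36855}{2}} = \left(-31286\right) \left(- \frac{2}{36855}\right) = \frac{62572}{36855}$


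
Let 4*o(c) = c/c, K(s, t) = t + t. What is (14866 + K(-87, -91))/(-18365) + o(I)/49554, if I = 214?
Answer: -2910585379/3640236840 ≈ -0.79956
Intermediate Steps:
K(s, t) = 2*t
o(c) = ¼ (o(c) = (c/c)/4 = (¼)*1 = ¼)
(14866 + K(-87, -91))/(-18365) + o(I)/49554 = (14866 + 2*(-91))/(-18365) + (¼)/49554 = (14866 - 182)*(-1/18365) + (¼)*(1/49554) = 14684*(-1/18365) + 1/198216 = -14684/18365 + 1/198216 = -2910585379/3640236840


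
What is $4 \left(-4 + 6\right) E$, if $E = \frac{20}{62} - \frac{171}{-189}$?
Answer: $\frac{6392}{651} \approx 9.8187$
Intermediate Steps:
$E = \frac{799}{651}$ ($E = 20 \cdot \frac{1}{62} - - \frac{19}{21} = \frac{10}{31} + \frac{19}{21} = \frac{799}{651} \approx 1.2273$)
$4 \left(-4 + 6\right) E = 4 \left(-4 + 6\right) \frac{799}{651} = 4 \cdot 2 \cdot \frac{799}{651} = 8 \cdot \frac{799}{651} = \frac{6392}{651}$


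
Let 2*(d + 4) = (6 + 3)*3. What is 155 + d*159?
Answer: 3331/2 ≈ 1665.5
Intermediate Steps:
d = 19/2 (d = -4 + ((6 + 3)*3)/2 = -4 + (9*3)/2 = -4 + (1/2)*27 = -4 + 27/2 = 19/2 ≈ 9.5000)
155 + d*159 = 155 + (19/2)*159 = 155 + 3021/2 = 3331/2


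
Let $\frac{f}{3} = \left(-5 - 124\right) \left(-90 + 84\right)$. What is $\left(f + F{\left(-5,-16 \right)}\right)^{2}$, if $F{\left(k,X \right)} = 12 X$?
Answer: $4536900$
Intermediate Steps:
$f = 2322$ ($f = 3 \left(-5 - 124\right) \left(-90 + 84\right) = 3 \left(\left(-129\right) \left(-6\right)\right) = 3 \cdot 774 = 2322$)
$\left(f + F{\left(-5,-16 \right)}\right)^{2} = \left(2322 + 12 \left(-16\right)\right)^{2} = \left(2322 - 192\right)^{2} = 2130^{2} = 4536900$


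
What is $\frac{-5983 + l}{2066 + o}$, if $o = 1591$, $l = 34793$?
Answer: $\frac{28810}{3657} \approx 7.878$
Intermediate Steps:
$\frac{-5983 + l}{2066 + o} = \frac{-5983 + 34793}{2066 + 1591} = \frac{28810}{3657}$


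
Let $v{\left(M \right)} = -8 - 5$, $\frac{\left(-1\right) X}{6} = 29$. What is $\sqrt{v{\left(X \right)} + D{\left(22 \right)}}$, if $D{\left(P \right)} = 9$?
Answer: $2 i \approx 2.0 i$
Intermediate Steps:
$X = -174$ ($X = \left(-6\right) 29 = -174$)
$v{\left(M \right)} = -13$ ($v{\left(M \right)} = -8 - 5 = -13$)
$\sqrt{v{\left(X \right)} + D{\left(22 \right)}} = \sqrt{-13 + 9} = \sqrt{-4} = 2 i$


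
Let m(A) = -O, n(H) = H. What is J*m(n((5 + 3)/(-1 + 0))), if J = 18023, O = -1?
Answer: 18023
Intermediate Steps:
m(A) = 1 (m(A) = -1*(-1) = 1)
J*m(n((5 + 3)/(-1 + 0))) = 18023*1 = 18023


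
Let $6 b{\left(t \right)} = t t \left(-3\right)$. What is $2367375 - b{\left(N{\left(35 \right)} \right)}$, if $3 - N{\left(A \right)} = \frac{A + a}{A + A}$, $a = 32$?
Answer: $\frac{23200295449}{9800} \approx 2.3674 \cdot 10^{6}$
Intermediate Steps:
$N{\left(A \right)} = 3 - \frac{32 + A}{2 A}$ ($N{\left(A \right)} = 3 - \frac{A + 32}{A + A} = 3 - \frac{32 + A}{2 A}$)
$b{\left(t \right)} = - \frac{t^{2}}{2}$ ($b{\left(t \right)} = \frac{t t \left(-3\right)}{6} = \frac{t^{2} \left(-3\right)}{6} = \frac{\left(-3\right) t^{2}}{6} = - \frac{t^{2}}{2}$)
$2367375 - b{\left(N{\left(35 \right)} \right)} = 2367375 - - \frac{\left(\frac{5}{2} - \frac{16}{35}\right)^{2}}{2} = 2367375 - - \frac{\left(\frac{143}{70}\right)^{2}}{2} = 2367375 - \left(- \frac{1}{2}\right) \frac{20449}{4900} = 2367375 - - \frac{20449}{9800} = 2367375 + \frac{20449}{9800} = \frac{23200295449}{9800}$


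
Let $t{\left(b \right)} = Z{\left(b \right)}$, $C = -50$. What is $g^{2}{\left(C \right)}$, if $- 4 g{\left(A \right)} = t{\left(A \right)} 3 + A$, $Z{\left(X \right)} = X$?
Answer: $2500$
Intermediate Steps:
$t{\left(b \right)} = b$
$g{\left(A \right)} = - A$ ($g{\left(A \right)} = - \frac{A 3 + A}{4} = - \frac{3 A + A}{4} = - \frac{4 A}{4} = - A$)
$g^{2}{\left(C \right)} = \left(\left(-1\right) \left(-50\right)\right)^{2} = 50^{2} = 2500$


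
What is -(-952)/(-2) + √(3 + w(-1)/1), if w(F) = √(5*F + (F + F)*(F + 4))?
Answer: -476 + √(3 + I*√11) ≈ -474.07 + 0.85794*I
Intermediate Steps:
w(F) = √(5*F + 2*F*(4 + F)) (w(F) = √(5*F + (2*F)*(4 + F)) = √(5*F + 2*F*(4 + F)))
-(-952)/(-2) + √(3 + w(-1)/1) = -(-952)/(-2) + √(3 + √(-(13 + 2*(-1)))/1) = -(-952)*(-1)/2 + √(3 + √(-(13 - 2))*1) = -34*14 + √(3 + √(-1*11)*1) = -476 + √(3 + √(-11)*1) = -476 + √(3 + (I*√11)*1) = -476 + √(3 + I*√11)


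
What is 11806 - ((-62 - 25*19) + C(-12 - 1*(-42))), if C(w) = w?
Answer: 12313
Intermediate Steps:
11806 - ((-62 - 25*19) + C(-12 - 1*(-42))) = 11806 - ((-62 - 25*19) + (-12 - 1*(-42))) = 11806 - ((-62 - 475) + (-12 + 42)) = 11806 - (-537 + 30) = 11806 - 1*(-507) = 11806 + 507 = 12313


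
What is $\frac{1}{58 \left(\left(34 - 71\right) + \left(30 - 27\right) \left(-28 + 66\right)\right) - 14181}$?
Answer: $- \frac{1}{9715} \approx -0.00010293$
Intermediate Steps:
$\frac{1}{58 \left(\left(34 - 71\right) + \left(30 - 27\right) \left(-28 + 66\right)\right) - 14181} = \frac{1}{58 \left(\left(34 - 71\right) + 3 \cdot 38\right) - 14181} = \frac{1}{58 \left(-37 + 114\right) - 14181} = \frac{1}{58 \cdot 77 - 14181} = \frac{1}{4466 - 14181} = \frac{1}{-9715} = - \frac{1}{9715}$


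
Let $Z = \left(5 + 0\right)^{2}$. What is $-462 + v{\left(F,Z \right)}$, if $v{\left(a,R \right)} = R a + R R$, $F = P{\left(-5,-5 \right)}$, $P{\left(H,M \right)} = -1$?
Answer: $138$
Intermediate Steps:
$Z = 25$ ($Z = 5^{2} = 25$)
$F = -1$
$v{\left(a,R \right)} = R^{2} + R a$ ($v{\left(a,R \right)} = R a + R^{2} = R^{2} + R a$)
$-462 + v{\left(F,Z \right)} = -462 + 25 \left(25 - 1\right) = -462 + 25 \cdot 24 = -462 + 600 = 138$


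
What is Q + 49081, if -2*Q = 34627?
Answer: 63535/2 ≈ 31768.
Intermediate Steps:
Q = -34627/2 (Q = -1/2*34627 = -34627/2 ≈ -17314.)
Q + 49081 = -34627/2 + 49081 = 63535/2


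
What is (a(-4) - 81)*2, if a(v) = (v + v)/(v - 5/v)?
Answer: -1718/11 ≈ -156.18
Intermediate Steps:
a(v) = 2*v/(v - 5/v) (a(v) = (2*v)/(v - 5/v) = 2*v/(v - 5/v))
(a(-4) - 81)*2 = (2*(-4)²/(-5 + (-4)²) - 81)*2 = (2*16/(-5 + 16) - 81)*2 = (2*16/11 - 81)*2 = (2*16*(1/11) - 81)*2 = (32/11 - 81)*2 = -859/11*2 = -1718/11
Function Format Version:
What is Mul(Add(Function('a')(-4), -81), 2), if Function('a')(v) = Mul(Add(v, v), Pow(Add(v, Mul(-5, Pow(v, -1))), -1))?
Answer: Rational(-1718, 11) ≈ -156.18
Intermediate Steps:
Function('a')(v) = Mul(2, v, Pow(Add(v, Mul(-5, Pow(v, -1))), -1)) (Function('a')(v) = Mul(Mul(2, v), Pow(Add(v, Mul(-5, Pow(v, -1))), -1)) = Mul(2, v, Pow(Add(v, Mul(-5, Pow(v, -1))), -1)))
Mul(Add(Function('a')(-4), -81), 2) = Mul(Add(Mul(2, Pow(-4, 2), Pow(Add(-5, Pow(-4, 2)), -1)), -81), 2) = Mul(Add(Mul(2, 16, Pow(Add(-5, 16), -1)), -81), 2) = Mul(Add(Mul(2, 16, Pow(11, -1)), -81), 2) = Mul(Add(Mul(2, 16, Rational(1, 11)), -81), 2) = Mul(Add(Rational(32, 11), -81), 2) = Mul(Rational(-859, 11), 2) = Rational(-1718, 11)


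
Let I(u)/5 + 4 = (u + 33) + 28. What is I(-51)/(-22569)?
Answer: -10/7523 ≈ -0.0013293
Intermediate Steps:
I(u) = 285 + 5*u (I(u) = -20 + 5*((u + 33) + 28) = -20 + 5*((33 + u) + 28) = -20 + 5*(61 + u) = -20 + (305 + 5*u) = 285 + 5*u)
I(-51)/(-22569) = (285 + 5*(-51))/(-22569) = (285 - 255)*(-1/22569) = 30*(-1/22569) = -10/7523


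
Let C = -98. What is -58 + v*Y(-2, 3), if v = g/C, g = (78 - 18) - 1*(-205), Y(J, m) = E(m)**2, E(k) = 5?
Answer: -12309/98 ≈ -125.60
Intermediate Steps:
Y(J, m) = 25 (Y(J, m) = 5**2 = 25)
g = 265 (g = 60 + 205 = 265)
v = -265/98 (v = 265/(-98) = 265*(-1/98) = -265/98 ≈ -2.7041)
-58 + v*Y(-2, 3) = -58 - 265/98*25 = -58 - 6625/98 = -12309/98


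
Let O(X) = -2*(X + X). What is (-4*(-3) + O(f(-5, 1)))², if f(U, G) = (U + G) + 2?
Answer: 400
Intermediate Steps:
f(U, G) = 2 + G + U (f(U, G) = (G + U) + 2 = 2 + G + U)
O(X) = -4*X
(-4*(-3) + O(f(-5, 1)))² = (-4*(-3) - 4*(2 + 1 - 5))² = (12 - 4*(-2))² = (12 + 8)² = 20² = 400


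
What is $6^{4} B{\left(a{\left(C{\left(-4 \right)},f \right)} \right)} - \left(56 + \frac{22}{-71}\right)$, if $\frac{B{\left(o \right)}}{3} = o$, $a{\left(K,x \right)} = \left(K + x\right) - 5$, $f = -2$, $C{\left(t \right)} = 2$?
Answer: $- \frac{1384194}{71} \approx -19496.0$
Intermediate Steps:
$a{\left(K,x \right)} = -5 + K + x$
$B{\left(o \right)} = 3 o$
$6^{4} B{\left(a{\left(C{\left(-4 \right)},f \right)} \right)} - \left(56 + \frac{22}{-71}\right) = 6^{4} \cdot 3 \left(-5 + 2 - 2\right) - \left(56 + \frac{22}{-71}\right) = 1296 \cdot 3 \left(-5\right) - \left(56 + 22 \left(- \frac{1}{71}\right)\right) = 1296 \left(-15\right) - \frac{3954}{71} = -19440 + \left(-56 + \frac{22}{71}\right) = -19440 - \frac{3954}{71} = - \frac{1384194}{71}$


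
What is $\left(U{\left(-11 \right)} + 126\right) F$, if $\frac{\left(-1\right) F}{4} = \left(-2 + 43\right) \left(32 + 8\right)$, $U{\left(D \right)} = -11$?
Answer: $-754400$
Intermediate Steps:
$F = -6560$ ($F = - 4 \left(-2 + 43\right) \left(32 + 8\right) = - 4 \cdot 41 \cdot 40 = \left(-4\right) 1640 = -6560$)
$\left(U{\left(-11 \right)} + 126\right) F = \left(-11 + 126\right) \left(-6560\right) = 115 \left(-6560\right) = -754400$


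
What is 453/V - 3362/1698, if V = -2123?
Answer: -3953360/1802427 ≈ -2.1934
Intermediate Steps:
453/V - 3362/1698 = 453/(-2123) - 3362/1698 = 453*(-1/2123) - 3362*1/1698 = -453/2123 - 1681/849 = -3953360/1802427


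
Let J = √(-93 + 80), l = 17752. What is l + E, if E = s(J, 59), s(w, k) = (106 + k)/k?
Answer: 1047533/59 ≈ 17755.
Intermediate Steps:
J = I*√13 (J = √(-13) = I*√13 ≈ 3.6056*I)
s(w, k) = (106 + k)/k
E = 165/59 (E = (106 + 59)/59 = (1/59)*165 = 165/59 ≈ 2.7966)
l + E = 17752 + 165/59 = 1047533/59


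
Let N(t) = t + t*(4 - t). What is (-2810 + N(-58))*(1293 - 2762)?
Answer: 9495616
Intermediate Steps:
(-2810 + N(-58))*(1293 - 2762) = (-2810 - 58*(5 - 1*(-58)))*(1293 - 2762) = (-2810 - 58*(5 + 58))*(-1469) = (-2810 - 58*63)*(-1469) = (-2810 - 3654)*(-1469) = -6464*(-1469) = 9495616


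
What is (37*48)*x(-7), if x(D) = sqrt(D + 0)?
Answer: 1776*I*sqrt(7) ≈ 4698.9*I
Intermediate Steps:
x(D) = sqrt(D)
(37*48)*x(-7) = (37*48)*sqrt(-7) = 1776*(I*sqrt(7)) = 1776*I*sqrt(7)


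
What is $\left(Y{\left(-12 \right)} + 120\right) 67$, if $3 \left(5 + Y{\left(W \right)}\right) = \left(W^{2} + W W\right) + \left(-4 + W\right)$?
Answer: $\frac{41339}{3} \approx 13780.0$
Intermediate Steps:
$Y{\left(W \right)} = - \frac{19}{3} + \frac{W}{3} + \frac{2 W^{2}}{3}$ ($Y{\left(W \right)} = -5 + \frac{\left(W^{2} + W W\right) + \left(-4 + W\right)}{3} = -5 + \frac{\left(W^{2} + W^{2}\right) + \left(-4 + W\right)}{3} = -5 + \frac{2 W^{2} + \left(-4 + W\right)}{3} = -5 + \frac{-4 + W + 2 W^{2}}{3} = -5 + \left(- \frac{4}{3} + \frac{W}{3} + \frac{2 W^{2}}{3}\right) = - \frac{19}{3} + \frac{W}{3} + \frac{2 W^{2}}{3}$)
$\left(Y{\left(-12 \right)} + 120\right) 67 = \left(\left(- \frac{19}{3} + \frac{1}{3} \left(-12\right) + \frac{2 \left(-12\right)^{2}}{3}\right) + 120\right) 67 = \left(\left(- \frac{19}{3} - 4 + \frac{2}{3} \cdot 144\right) + 120\right) 67 = \left(\left(- \frac{19}{3} - 4 + 96\right) + 120\right) 67 = \left(\frac{257}{3} + 120\right) 67 = \frac{617}{3} \cdot 67 = \frac{41339}{3}$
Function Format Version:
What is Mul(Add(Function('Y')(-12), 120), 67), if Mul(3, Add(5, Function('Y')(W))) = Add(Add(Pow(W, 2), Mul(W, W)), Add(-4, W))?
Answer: Rational(41339, 3) ≈ 13780.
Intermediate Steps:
Function('Y')(W) = Add(Rational(-19, 3), Mul(Rational(1, 3), W), Mul(Rational(2, 3), Pow(W, 2))) (Function('Y')(W) = Add(-5, Mul(Rational(1, 3), Add(Add(Pow(W, 2), Mul(W, W)), Add(-4, W)))) = Add(-5, Mul(Rational(1, 3), Add(Add(Pow(W, 2), Pow(W, 2)), Add(-4, W)))) = Add(-5, Mul(Rational(1, 3), Add(Mul(2, Pow(W, 2)), Add(-4, W)))) = Add(-5, Mul(Rational(1, 3), Add(-4, W, Mul(2, Pow(W, 2))))) = Add(-5, Add(Rational(-4, 3), Mul(Rational(1, 3), W), Mul(Rational(2, 3), Pow(W, 2)))) = Add(Rational(-19, 3), Mul(Rational(1, 3), W), Mul(Rational(2, 3), Pow(W, 2))))
Mul(Add(Function('Y')(-12), 120), 67) = Mul(Add(Add(Rational(-19, 3), Mul(Rational(1, 3), -12), Mul(Rational(2, 3), Pow(-12, 2))), 120), 67) = Mul(Add(Add(Rational(-19, 3), -4, Mul(Rational(2, 3), 144)), 120), 67) = Mul(Add(Add(Rational(-19, 3), -4, 96), 120), 67) = Mul(Add(Rational(257, 3), 120), 67) = Mul(Rational(617, 3), 67) = Rational(41339, 3)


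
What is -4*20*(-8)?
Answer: 640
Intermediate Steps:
-4*20*(-8) = -80*(-8) = 640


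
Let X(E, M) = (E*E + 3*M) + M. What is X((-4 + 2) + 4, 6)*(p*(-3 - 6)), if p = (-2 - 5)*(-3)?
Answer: -5292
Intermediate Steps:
p = 21 (p = -7*(-3) = 21)
X(E, M) = E² + 4*M (X(E, M) = (E² + 3*M) + M = E² + 4*M)
X((-4 + 2) + 4, 6)*(p*(-3 - 6)) = (((-4 + 2) + 4)² + 4*6)*(21*(-3 - 6)) = ((-2 + 4)² + 24)*(21*(-9)) = (2² + 24)*(-189) = (4 + 24)*(-189) = 28*(-189) = -5292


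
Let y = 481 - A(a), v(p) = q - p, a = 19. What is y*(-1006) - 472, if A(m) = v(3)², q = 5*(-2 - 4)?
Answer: 611176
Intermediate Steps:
q = -30 (q = 5*(-6) = -30)
v(p) = -30 - p
A(m) = 1089 (A(m) = (-30 - 1*3)² = (-30 - 3)² = (-33)² = 1089)
y = -608 (y = 481 - 1*1089 = 481 - 1089 = -608)
y*(-1006) - 472 = -608*(-1006) - 472 = 611648 - 472 = 611176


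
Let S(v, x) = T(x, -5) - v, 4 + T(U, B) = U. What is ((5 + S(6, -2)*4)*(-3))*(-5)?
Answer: -645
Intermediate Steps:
T(U, B) = -4 + U
S(v, x) = -4 + x - v (S(v, x) = (-4 + x) - v = -4 + x - v)
((5 + S(6, -2)*4)*(-3))*(-5) = ((5 + (-4 - 2 - 1*6)*4)*(-3))*(-5) = ((5 + (-4 - 2 - 6)*4)*(-3))*(-5) = ((5 - 12*4)*(-3))*(-5) = ((5 - 48)*(-3))*(-5) = -43*(-3)*(-5) = 129*(-5) = -645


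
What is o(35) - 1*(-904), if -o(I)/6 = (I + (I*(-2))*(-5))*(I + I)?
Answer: -160796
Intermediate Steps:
o(I) = -132*I**2 (o(I) = -6*(I + (I*(-2))*(-5))*(I + I) = -6*(I - 2*I*(-5))*2*I = -6*(I + 10*I)*2*I = -6*11*I*2*I = -132*I**2)
o(35) - 1*(-904) = -132*35**2 - 1*(-904) = -132*1225 + 904 = -161700 + 904 = -160796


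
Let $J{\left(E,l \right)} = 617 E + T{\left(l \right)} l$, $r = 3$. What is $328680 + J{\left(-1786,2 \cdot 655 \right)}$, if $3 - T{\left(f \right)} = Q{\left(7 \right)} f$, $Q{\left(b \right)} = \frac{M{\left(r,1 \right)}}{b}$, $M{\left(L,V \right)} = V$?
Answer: $- \frac{7101564}{7} \approx -1.0145 \cdot 10^{6}$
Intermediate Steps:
$Q{\left(b \right)} = \frac{1}{b}$ ($Q{\left(b \right)} = 1 \frac{1}{b} = \frac{1}{b}$)
$T{\left(f \right)} = 3 - \frac{f}{7}$
$J{\left(E,l \right)} = 617 E + l \left(3 - \frac{l}{7}\right)$ ($J{\left(E,l \right)} = 617 E + \left(3 - \frac{l}{7}\right) l = 617 E + l \left(3 - \frac{l}{7}\right)$)
$328680 + J{\left(-1786,2 \cdot 655 \right)} = 328680 - \left(1101962 + \frac{2 \cdot 655 \left(-21 + 2 \cdot 655\right)}{7}\right) = 328680 - \left(1101962 + \frac{1310 \left(-21 + 1310\right)}{7}\right) = 328680 - \left(1101962 + \frac{1310}{7} \cdot 1289\right) = 328680 - \frac{9402324}{7} = - \frac{7101564}{7}$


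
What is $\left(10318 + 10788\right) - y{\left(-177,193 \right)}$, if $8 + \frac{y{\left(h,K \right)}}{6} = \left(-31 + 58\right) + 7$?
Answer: $20950$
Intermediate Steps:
$y{\left(h,K \right)} = 156$ ($y{\left(h,K \right)} = -48 + 6 \left(\left(-31 + 58\right) + 7\right) = -48 + 6 \left(27 + 7\right) = -48 + 6 \cdot 34 = -48 + 204 = 156$)
$\left(10318 + 10788\right) - y{\left(-177,193 \right)} = \left(10318 + 10788\right) - 156 = 21106 - 156 = 20950$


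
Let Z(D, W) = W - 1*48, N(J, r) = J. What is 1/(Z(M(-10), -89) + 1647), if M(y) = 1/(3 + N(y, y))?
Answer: 1/1510 ≈ 0.00066225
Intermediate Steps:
M(y) = 1/(3 + y)
Z(D, W) = -48 + W (Z(D, W) = W - 48 = -48 + W)
1/(Z(M(-10), -89) + 1647) = 1/((-48 - 89) + 1647) = 1/(-137 + 1647) = 1/1510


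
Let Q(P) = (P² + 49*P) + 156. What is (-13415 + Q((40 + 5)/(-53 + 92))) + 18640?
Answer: 919169/169 ≈ 5438.9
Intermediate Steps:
Q(P) = 156 + P² + 49*P
(-13415 + Q((40 + 5)/(-53 + 92))) + 18640 = (-13415 + (156 + ((40 + 5)/(-53 + 92))² + 49*((40 + 5)/(-53 + 92)))) + 18640 = (-13415 + (156 + (45/39)² + 49*(45/39))) + 18640 = (-13415 + (156 + (45*(1/39))² + 49*(45*(1/39)))) + 18640 = (-13415 + (156 + (15/13)² + 49*(15/13))) + 18640 = (-13415 + (156 + 225/169 + 735/13)) + 18640 = (-13415 + 36144/169) + 18640 = -2230991/169 + 18640 = 919169/169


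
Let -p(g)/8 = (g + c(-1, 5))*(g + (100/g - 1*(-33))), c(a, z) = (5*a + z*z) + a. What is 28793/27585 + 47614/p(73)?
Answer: 35109793577/79565732640 ≈ 0.44127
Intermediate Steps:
c(a, z) = z**2 + 6*a (c(a, z) = (5*a + z**2) + a = (z**2 + 5*a) + a = z**2 + 6*a)
p(g) = -8*(19 + g)*(33 + g + 100/g) (p(g) = -8*(g + (5**2 + 6*(-1)))*(g + (100/g - 1*(-33))) = -8*(g + (25 - 6))*(g + (100/g + 33)) = -8*(g + 19)*(g + (33 + 100/g)) = -8*(19 + g)*(33 + g + 100/g))
28793/27585 + 47614/p(73) = 28793/27585 + 47614/(-5816 - 15200/73 - 416*73 - 8*73**2) = 28793*(1/27585) + 47614/(-5816 - 15200*1/73 - 30368 - 8*5329) = 28793/27585 + 47614/(-5816 - 15200/73 - 30368 - 42632) = 28793/27585 + 47614/(-5768768/73) = 28793/27585 + 47614*(-73/5768768) = 28793/27585 - 1737911/2884384 = 35109793577/79565732640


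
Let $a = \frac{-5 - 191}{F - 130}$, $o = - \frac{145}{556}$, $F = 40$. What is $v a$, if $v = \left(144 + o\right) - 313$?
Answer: $- \frac{4611341}{12510} \approx -368.61$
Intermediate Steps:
$o = - \frac{145}{556}$ ($o = \left(-145\right) \frac{1}{556} = - \frac{145}{556} \approx -0.26079$)
$a = \frac{98}{45}$ ($a = \frac{-5 - 191}{40 - 130} = - \frac{196}{-90} = \left(-196\right) \left(- \frac{1}{90}\right) = \frac{98}{45} \approx 2.1778$)
$v = - \frac{94109}{556}$ ($v = \left(144 - \frac{145}{556}\right) - 313 = \frac{79919}{556} - 313 = - \frac{94109}{556} \approx -169.26$)
$v a = \left(- \frac{94109}{556}\right) \frac{98}{45} = - \frac{4611341}{12510}$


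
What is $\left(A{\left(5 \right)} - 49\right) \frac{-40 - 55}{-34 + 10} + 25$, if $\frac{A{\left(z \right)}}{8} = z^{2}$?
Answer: $\frac{14945}{24} \approx 622.71$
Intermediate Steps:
$A{\left(z \right)} = 8 z^{2}$
$\left(A{\left(5 \right)} - 49\right) \frac{-40 - 55}{-34 + 10} + 25 = \left(8 \cdot 5^{2} - 49\right) \frac{-40 - 55}{-34 + 10} + 25 = \left(8 \cdot 25 - 49\right) \left(- \frac{95}{-24}\right) + 25 = \left(200 - 49\right) \left(\left(-95\right) \left(- \frac{1}{24}\right)\right) + 25 = 151 \cdot \frac{95}{24} + 25 = \frac{14345}{24} + 25 = \frac{14945}{24}$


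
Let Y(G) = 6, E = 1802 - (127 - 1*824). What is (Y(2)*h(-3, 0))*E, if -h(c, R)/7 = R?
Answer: 0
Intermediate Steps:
h(c, R) = -7*R
E = 2499 (E = 1802 - (127 - 824) = 1802 - 1*(-697) = 1802 + 697 = 2499)
(Y(2)*h(-3, 0))*E = (6*(-7*0))*2499 = (6*0)*2499 = 0*2499 = 0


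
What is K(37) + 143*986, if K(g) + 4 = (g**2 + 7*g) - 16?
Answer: 142606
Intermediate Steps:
K(g) = -20 + g**2 + 7*g (K(g) = -4 + ((g**2 + 7*g) - 16) = -4 + (-16 + g**2 + 7*g) = -20 + g**2 + 7*g)
K(37) + 143*986 = (-20 + 37**2 + 7*37) + 143*986 = (-20 + 1369 + 259) + 140998 = 1608 + 140998 = 142606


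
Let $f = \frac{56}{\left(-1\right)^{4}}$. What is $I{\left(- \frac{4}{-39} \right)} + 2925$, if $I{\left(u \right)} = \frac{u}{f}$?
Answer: $\frac{1597051}{546} \approx 2925.0$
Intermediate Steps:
$f = 56$ ($f = \frac{56}{1} = 56 \cdot 1 = 56$)
$I{\left(u \right)} = \frac{u}{56}$
$I{\left(- \frac{4}{-39} \right)} + 2925 = \frac{\left(-4\right) \frac{1}{-39}}{56} + 2925 = \frac{\left(-4\right) \left(- \frac{1}{39}\right)}{56} + 2925 = \frac{1}{56} \cdot \frac{4}{39} + 2925 = \frac{1}{546} + 2925 = \frac{1597051}{546}$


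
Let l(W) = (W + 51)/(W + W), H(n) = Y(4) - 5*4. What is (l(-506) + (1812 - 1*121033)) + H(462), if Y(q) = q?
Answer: -120667389/1012 ≈ -1.1924e+5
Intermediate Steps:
H(n) = -16 (H(n) = 4 - 5*4 = 4 - 20 = -16)
l(W) = (51 + W)/(2*W) (l(W) = (51 + W)/((2*W)) = (51 + W)*(1/(2*W)) = (51 + W)/(2*W))
(l(-506) + (1812 - 1*121033)) + H(462) = ((1/2)*(51 - 506)/(-506) + (1812 - 1*121033)) - 16 = ((1/2)*(-1/506)*(-455) + (1812 - 121033)) - 16 = (455/1012 - 119221) - 16 = -120651197/1012 - 16 = -120667389/1012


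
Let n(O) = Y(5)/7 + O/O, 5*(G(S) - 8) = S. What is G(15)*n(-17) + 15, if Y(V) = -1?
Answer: 171/7 ≈ 24.429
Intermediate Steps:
G(S) = 8 + S/5
n(O) = 6/7 (n(O) = -1/7 + O/O = -1*⅐ + 1 = -⅐ + 1 = 6/7)
G(15)*n(-17) + 15 = (8 + (⅕)*15)*(6/7) + 15 = (8 + 3)*(6/7) + 15 = 11*(6/7) + 15 = 66/7 + 15 = 171/7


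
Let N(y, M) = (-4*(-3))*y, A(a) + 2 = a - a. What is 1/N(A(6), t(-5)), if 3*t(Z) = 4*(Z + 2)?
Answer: -1/24 ≈ -0.041667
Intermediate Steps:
t(Z) = 8/3 + 4*Z/3 (t(Z) = (4*(Z + 2))/3 = (4*(2 + Z))/3 = (8 + 4*Z)/3 = 8/3 + 4*Z/3)
A(a) = -2 (A(a) = -2 + (a - a) = -2 + 0 = -2)
N(y, M) = 12*y
1/N(A(6), t(-5)) = 1/(12*(-2)) = 1/(-24) = -1/24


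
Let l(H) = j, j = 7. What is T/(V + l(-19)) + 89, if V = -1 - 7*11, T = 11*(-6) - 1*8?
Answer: 6393/71 ≈ 90.042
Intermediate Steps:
T = -74 (T = -66 - 8 = -74)
l(H) = 7
V = -78 (V = -1 - 77 = -78)
T/(V + l(-19)) + 89 = -74/(-78 + 7) + 89 = -74/(-71) + 89 = -74*(-1/71) + 89 = 74/71 + 89 = 6393/71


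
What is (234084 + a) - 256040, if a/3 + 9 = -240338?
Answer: -742997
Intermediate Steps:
a = -721041 (a = -27 + 3*(-240338) = -27 - 721014 = -721041)
(234084 + a) - 256040 = (234084 - 721041) - 256040 = -486957 - 256040 = -742997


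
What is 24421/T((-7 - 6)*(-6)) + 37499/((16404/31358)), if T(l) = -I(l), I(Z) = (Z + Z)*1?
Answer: 15253233839/213252 ≈ 71527.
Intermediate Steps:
I(Z) = 2*Z (I(Z) = (2*Z)*1 = 2*Z)
T(l) = -2*l
24421/T((-7 - 6)*(-6)) + 37499/((16404/31358)) = 24421/((-2*(-7 - 6)*(-6))) + 37499/((16404/31358)) = 24421/((-(-26)*(-6))) + 37499/((16404*(1/31358))) = 24421/((-2*78)) + 37499/(8202/15679) = 24421/(-156) + 37499*(15679/8202) = 24421*(-1/156) + 587946821/8202 = -24421/156 + 587946821/8202 = 15253233839/213252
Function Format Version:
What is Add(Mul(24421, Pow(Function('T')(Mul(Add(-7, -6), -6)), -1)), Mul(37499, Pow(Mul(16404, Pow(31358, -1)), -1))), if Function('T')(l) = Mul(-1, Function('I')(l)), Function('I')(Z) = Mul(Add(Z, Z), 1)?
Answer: Rational(15253233839, 213252) ≈ 71527.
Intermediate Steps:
Function('I')(Z) = Mul(2, Z) (Function('I')(Z) = Mul(Mul(2, Z), 1) = Mul(2, Z))
Function('T')(l) = Mul(-2, l) (Function('T')(l) = Mul(-1, Mul(2, l)) = Mul(-2, l))
Add(Mul(24421, Pow(Function('T')(Mul(Add(-7, -6), -6)), -1)), Mul(37499, Pow(Mul(16404, Pow(31358, -1)), -1))) = Add(Mul(24421, Pow(Mul(-2, Mul(Add(-7, -6), -6)), -1)), Mul(37499, Pow(Mul(16404, Pow(31358, -1)), -1))) = Add(Mul(24421, Pow(Mul(-2, Mul(-13, -6)), -1)), Mul(37499, Pow(Mul(16404, Rational(1, 31358)), -1))) = Add(Mul(24421, Pow(Mul(-2, 78), -1)), Mul(37499, Pow(Rational(8202, 15679), -1))) = Add(Mul(24421, Pow(-156, -1)), Mul(37499, Rational(15679, 8202))) = Add(Mul(24421, Rational(-1, 156)), Rational(587946821, 8202)) = Add(Rational(-24421, 156), Rational(587946821, 8202)) = Rational(15253233839, 213252)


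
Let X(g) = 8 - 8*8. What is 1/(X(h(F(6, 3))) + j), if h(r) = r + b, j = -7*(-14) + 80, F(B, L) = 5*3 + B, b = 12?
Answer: 1/122 ≈ 0.0081967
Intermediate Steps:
F(B, L) = 15 + B
j = 178 (j = 98 + 80 = 178)
h(r) = 12 + r (h(r) = r + 12 = 12 + r)
X(g) = -56 (X(g) = 8 - 64 = -56)
1/(X(h(F(6, 3))) + j) = 1/(-56 + 178) = 1/122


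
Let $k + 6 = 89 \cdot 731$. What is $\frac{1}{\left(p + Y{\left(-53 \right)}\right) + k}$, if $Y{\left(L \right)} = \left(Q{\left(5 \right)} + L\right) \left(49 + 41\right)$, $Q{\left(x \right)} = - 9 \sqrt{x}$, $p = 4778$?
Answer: $\frac{7229}{469961469} + \frac{10 \sqrt{5}}{52217941} \approx 1.581 \cdot 10^{-5}$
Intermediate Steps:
$k = 65053$ ($k = -6 + 89 \cdot 731 = -6 + 65059 = 65053$)
$Y{\left(L \right)} = - 810 \sqrt{5} + 90 L$ ($Y{\left(L \right)} = \left(- 9 \sqrt{5} + L\right) \left(49 + 41\right) = \left(L - 9 \sqrt{5}\right) 90 = - 810 \sqrt{5} + 90 L$)
$\frac{1}{\left(p + Y{\left(-53 \right)}\right) + k} = \frac{1}{\left(4778 - \left(4770 + 810 \sqrt{5}\right)\right) + 65053} = \frac{1}{\left(8 - 810 \sqrt{5}\right) + 65053} = \frac{1}{65061 - 810 \sqrt{5}}$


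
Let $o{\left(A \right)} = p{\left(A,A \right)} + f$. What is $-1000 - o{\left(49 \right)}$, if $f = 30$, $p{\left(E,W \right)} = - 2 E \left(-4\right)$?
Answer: $-1422$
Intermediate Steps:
$p{\left(E,W \right)} = 8 E$
$o{\left(A \right)} = 30 + 8 A$ ($o{\left(A \right)} = 8 A + 30 = 30 + 8 A$)
$-1000 - o{\left(49 \right)} = -1000 - \left(30 + 8 \cdot 49\right) = -1000 - \left(30 + 392\right) = -1000 - 422 = -1422$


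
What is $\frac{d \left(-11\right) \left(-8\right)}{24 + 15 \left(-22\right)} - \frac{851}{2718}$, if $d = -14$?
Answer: $\frac{171565}{46206} \approx 3.713$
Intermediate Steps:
$\frac{d \left(-11\right) \left(-8\right)}{24 + 15 \left(-22\right)} - \frac{851}{2718} = \frac{\left(-14\right) \left(-11\right) \left(-8\right)}{24 + 15 \left(-22\right)} - \frac{851}{2718} = \frac{154 \left(-8\right)}{24 - 330} - \frac{851}{2718} = - \frac{1232}{-306} - \frac{851}{2718} = \left(-1232\right) \left(- \frac{1}{306}\right) - \frac{851}{2718} = \frac{616}{153} - \frac{851}{2718} = \frac{171565}{46206}$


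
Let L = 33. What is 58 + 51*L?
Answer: 1741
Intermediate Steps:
58 + 51*L = 58 + 51*33 = 58 + 1683 = 1741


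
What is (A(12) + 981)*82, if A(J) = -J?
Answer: 79458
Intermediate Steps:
(A(12) + 981)*82 = (-1*12 + 981)*82 = (-12 + 981)*82 = 969*82 = 79458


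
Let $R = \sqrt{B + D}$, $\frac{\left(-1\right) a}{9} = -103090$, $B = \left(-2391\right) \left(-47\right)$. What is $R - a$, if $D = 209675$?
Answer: $-927810 + 2 \sqrt{80513} \approx -9.2724 \cdot 10^{5}$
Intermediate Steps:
$B = 112377$
$a = 927810$ ($a = \left(-9\right) \left(-103090\right) = 927810$)
$R = 2 \sqrt{80513}$ ($R = \sqrt{112377 + 209675} = \sqrt{322052} = 2 \sqrt{80513} \approx 567.5$)
$R - a = 2 \sqrt{80513} - 927810 = -927810 + 2 \sqrt{80513}$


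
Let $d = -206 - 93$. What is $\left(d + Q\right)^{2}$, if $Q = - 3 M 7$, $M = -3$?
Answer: $55696$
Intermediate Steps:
$Q = 63$ ($Q = \left(-3\right) \left(-3\right) 7 = 9 \cdot 7 = 63$)
$d = -299$
$\left(d + Q\right)^{2} = \left(-299 + 63\right)^{2} = \left(-236\right)^{2} = 55696$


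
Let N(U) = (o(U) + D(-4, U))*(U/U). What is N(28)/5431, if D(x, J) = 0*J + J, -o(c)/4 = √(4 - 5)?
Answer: 28/5431 - 4*I/5431 ≈ 0.0051556 - 0.00073651*I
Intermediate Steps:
o(c) = -4*I (o(c) = -4*√(4 - 5) = -4*I)
D(x, J) = J (D(x, J) = 0 + J = J)
N(U) = U - 4*I (N(U) = (-4*I + U)*(U/U) = (U - 4*I)*1 = U - 4*I)
N(28)/5431 = (28 - 4*I)/5431 = (28 - 4*I)*(1/5431) = 28/5431 - 4*I/5431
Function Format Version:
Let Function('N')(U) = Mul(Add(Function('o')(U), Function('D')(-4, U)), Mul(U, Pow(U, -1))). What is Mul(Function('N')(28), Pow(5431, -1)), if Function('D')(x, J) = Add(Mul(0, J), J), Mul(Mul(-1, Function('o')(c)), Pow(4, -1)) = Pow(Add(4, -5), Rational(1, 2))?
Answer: Add(Rational(28, 5431), Mul(Rational(-4, 5431), I)) ≈ Add(0.0051556, Mul(-0.00073651, I))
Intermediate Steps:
Function('o')(c) = Mul(-4, I) (Function('o')(c) = Mul(-4, Pow(Add(4, -5), Rational(1, 2))) = Mul(-4, Pow(-1, Rational(1, 2))) = Mul(-4, I))
Function('D')(x, J) = J (Function('D')(x, J) = Add(0, J) = J)
Function('N')(U) = Add(U, Mul(-4, I)) (Function('N')(U) = Mul(Add(Mul(-4, I), U), Mul(U, Pow(U, -1))) = Mul(Add(U, Mul(-4, I)), 1) = Add(U, Mul(-4, I)))
Mul(Function('N')(28), Pow(5431, -1)) = Mul(Add(28, Mul(-4, I)), Pow(5431, -1)) = Mul(Add(28, Mul(-4, I)), Rational(1, 5431)) = Add(Rational(28, 5431), Mul(Rational(-4, 5431), I))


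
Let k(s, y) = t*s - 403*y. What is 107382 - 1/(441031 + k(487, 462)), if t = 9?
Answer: 27836421095/259228 ≈ 1.0738e+5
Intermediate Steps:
k(s, y) = -403*y + 9*s (k(s, y) = 9*s - 403*y = -403*y + 9*s)
107382 - 1/(441031 + k(487, 462)) = 107382 - 1/(441031 + (-403*462 + 9*487)) = 107382 - 1/(441031 + (-186186 + 4383)) = 107382 - 1/(441031 - 181803) = 107382 - 1/259228 = 27836421095/259228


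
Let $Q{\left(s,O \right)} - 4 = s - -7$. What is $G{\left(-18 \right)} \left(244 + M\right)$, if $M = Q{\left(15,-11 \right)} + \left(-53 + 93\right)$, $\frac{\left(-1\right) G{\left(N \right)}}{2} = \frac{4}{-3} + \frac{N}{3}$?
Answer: $\frac{13640}{3} \approx 4546.7$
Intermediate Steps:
$Q{\left(s,O \right)} = 11 + s$ ($Q{\left(s,O \right)} = 4 + \left(s - -7\right) = 4 + \left(s + 7\right) = 4 + \left(7 + s\right) = 11 + s$)
$G{\left(N \right)} = \frac{8}{3} - \frac{2 N}{3}$ ($G{\left(N \right)} = - 2 \left(\frac{4}{-3} + \frac{N}{3}\right) = - 2 \left(4 \left(- \frac{1}{3}\right) + N \frac{1}{3}\right) = - 2 \left(- \frac{4}{3} + \frac{N}{3}\right) = \frac{8}{3} - \frac{2 N}{3}$)
$M = 66$ ($M = \left(11 + 15\right) + \left(-53 + 93\right) = 26 + 40 = 66$)
$G{\left(-18 \right)} \left(244 + M\right) = \left(\frac{8}{3} - -12\right) \left(244 + 66\right) = \left(\frac{8}{3} + 12\right) 310 = \frac{44}{3} \cdot 310 = \frac{13640}{3}$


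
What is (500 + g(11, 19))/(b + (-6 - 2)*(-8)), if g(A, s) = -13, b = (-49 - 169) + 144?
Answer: -487/10 ≈ -48.700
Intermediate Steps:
b = -74 (b = -218 + 144 = -74)
(500 + g(11, 19))/(b + (-6 - 2)*(-8)) = (500 - 13)/(-74 + (-6 - 2)*(-8)) = 487/(-74 - 8*(-8)) = 487/(-74 + 64) = 487/(-10) = 487*(-⅒) = -487/10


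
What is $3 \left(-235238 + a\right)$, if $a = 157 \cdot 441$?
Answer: $-498003$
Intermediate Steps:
$a = 69237$
$3 \left(-235238 + a\right) = 3 \left(-235238 + 69237\right) = 3 \left(-166001\right) = -498003$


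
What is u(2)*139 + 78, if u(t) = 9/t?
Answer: 1407/2 ≈ 703.50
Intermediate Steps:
u(2)*139 + 78 = (9/2)*139 + 78 = 1251/2 + 78 = 1407/2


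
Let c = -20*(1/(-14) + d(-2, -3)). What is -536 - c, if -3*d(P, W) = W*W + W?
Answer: -4042/7 ≈ -577.43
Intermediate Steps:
d(P, W) = -W/3 - W**2/3 (d(P, W) = -(W*W + W)/3 = -(W**2 + W)/3 = -(W + W**2)/3 = -W/3 - W**2/3)
c = 290/7 (c = -20*(1/(-14) - 1/3*(-3)*(1 - 3)) = -20*(-1/14 - 1/3*(-3)*(-2)) = -20*(-1/14 - 2) = -20*(-29/14) = 290/7 ≈ 41.429)
-536 - c = -536 - 1*290/7 = -536 - 290/7 = -4042/7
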